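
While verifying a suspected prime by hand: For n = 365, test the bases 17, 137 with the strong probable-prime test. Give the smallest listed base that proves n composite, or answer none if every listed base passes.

17

n − 1 = 364 = 2^2 · 91, so s = 2 and d = 91.
Base 17: x_0 = 17^91 mod 365 = 313. x_0 is neither 1 nor 364, so continue squaring. x_1 = 313^2 mod 365 = 149. Reached i = s−1 = 1 without hitting −1: 17 is a Miller–Rabin witness and 365 is composite.
Base 137: x_0 = 137^91 mod 365 = 283. x_0 is neither 1 nor 364, so continue squaring. x_1 = 283^2 mod 365 = 154. Reached i = s−1 = 1 without hitting −1: 137 is a Miller–Rabin witness and 365 is composite.
The smallest witness among the given bases is 17.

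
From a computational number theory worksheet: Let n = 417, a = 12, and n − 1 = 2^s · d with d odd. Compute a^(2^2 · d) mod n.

n − 1 = 416 = 2^5 · 13, so s = 5 and d = 13.
Repeated squaring mod 417: 12^1 ≡ 12, 12^2 ≡ 144, 12^4 ≡ 303, 12^8 ≡ 69.
13 = 8 + 4 + 1, so 12^13 ≡ 69·303·12 ≡ 267 (mod 417).
x_0 = 267.
x_1 = 267^2 mod 417 = 399.
x_2 = 399^2 mod 417 = 324.

324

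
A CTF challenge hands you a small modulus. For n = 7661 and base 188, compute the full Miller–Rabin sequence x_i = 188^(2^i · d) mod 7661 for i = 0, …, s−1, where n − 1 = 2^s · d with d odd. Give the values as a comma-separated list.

n − 1 = 7660 = 2^2 · 1915, so s = 2 and d = 1915.
x_0 = 188^1915 mod 7661 = 658.
x_1 = 658^2 mod 7661 = 3948.

658, 3948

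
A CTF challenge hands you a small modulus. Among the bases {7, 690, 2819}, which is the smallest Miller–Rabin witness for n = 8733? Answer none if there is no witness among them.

7

n − 1 = 8732 = 2^2 · 2183, so s = 2 and d = 2183.
Base 7: x_0 = 7^2183 mod 8733 = 2158. x_0 is neither 1 nor 8732, so continue squaring. x_1 = 2158^2 mod 8733 = 2275. Reached i = s−1 = 1 without hitting −1: 7 is a Miller–Rabin witness and 8733 is composite.
Base 690: x_0 = 690^2183 mod 8733 = 8133. x_0 is neither 1 nor 8732, so continue squaring. x_1 = 8133^2 mod 8733 = 1947. Reached i = s−1 = 1 without hitting −1: 690 is a Miller–Rabin witness and 8733 is composite.
Base 2819: x_0 = 2819^2183 mod 8733 = 845. x_0 is neither 1 nor 8732, so continue squaring. x_1 = 845^2 mod 8733 = 6652. Reached i = s−1 = 1 without hitting −1: 2819 is a Miller–Rabin witness and 8733 is composite.
The smallest witness among the given bases is 7.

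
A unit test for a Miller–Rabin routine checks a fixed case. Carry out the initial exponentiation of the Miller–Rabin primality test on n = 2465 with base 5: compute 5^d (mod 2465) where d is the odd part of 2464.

n − 1 = 2464 = 2^5 · 77, so s = 5 and d = 77.
5^77 mod 2465 = 2145.

2145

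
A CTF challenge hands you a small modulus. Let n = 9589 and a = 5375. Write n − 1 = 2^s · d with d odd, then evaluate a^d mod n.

n − 1 = 9588 = 2^2 · 2397, so s = 2 and d = 2397.
5375^2397 mod 9589 = 3311.

3311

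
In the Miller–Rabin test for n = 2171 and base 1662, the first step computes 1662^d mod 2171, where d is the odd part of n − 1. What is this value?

46

n − 1 = 2170 = 2^1 · 1085, so s = 1 and d = 1085.
Repeated squaring mod 2171: 1662^1 ≡ 1662, 1662^2 ≡ 732, 1662^4 ≡ 1758, 1662^8 ≡ 1231, 1662^16 ≡ 3, 1662^32 ≡ 9, 1662^64 ≡ 81, 1662^128 ≡ 48, 1662^256 ≡ 133, 1662^512 ≡ 321, 1662^1024 ≡ 1004.
1085 = 1024 + 32 + 16 + 8 + 4 + 1, so 1662^1085 ≡ 1004·9·3·1231·1758·1662 ≡ 46 (mod 2171).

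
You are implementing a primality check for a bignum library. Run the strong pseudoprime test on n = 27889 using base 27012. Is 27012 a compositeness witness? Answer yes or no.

yes

n − 1 = 27888 = 2^4 · 1743, so s = 4 and d = 1743.
x_0 = 27012^1743 mod 27889 = 20373.
x_0 is neither 1 nor 27888, so continue squaring.
x_1 = 20373^2 mod 27889 = 15031.
x_2 = 15031^2 mod 27889 = 2172.
x_3 = 2172^2 mod 27889 = 4343.
Reached i = s−1 = 3 without hitting −1: 27012 is a Miller–Rabin witness and 27889 is composite.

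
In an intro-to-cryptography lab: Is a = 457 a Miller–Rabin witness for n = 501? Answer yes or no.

n − 1 = 500 = 2^2 · 125, so s = 2 and d = 125.
Repeated squaring mod 501: 457^1 ≡ 457, 457^2 ≡ 433, 457^4 ≡ 115, 457^8 ≡ 199, 457^16 ≡ 22, 457^32 ≡ 484, 457^64 ≡ 289.
125 = 64 + 32 + 16 + 8 + 4 + 1, so 457^125 ≡ 289·484·22·199·115·457 ≡ 82 (mod 501).
x_0 = 457^125 mod 501 = 82.
x_0 is neither 1 nor 500, so continue squaring.
x_1 = 82^2 mod 501 = 211.
Reached i = s−1 = 1 without hitting −1: 457 is a Miller–Rabin witness and 501 is composite.

yes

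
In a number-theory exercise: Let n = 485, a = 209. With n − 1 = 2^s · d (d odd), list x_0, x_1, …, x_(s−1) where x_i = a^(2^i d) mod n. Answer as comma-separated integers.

349, 66

n − 1 = 484 = 2^2 · 121, so s = 2 and d = 121.
x_0 = 209^121 mod 485 = 349.
x_1 = 349^2 mod 485 = 66.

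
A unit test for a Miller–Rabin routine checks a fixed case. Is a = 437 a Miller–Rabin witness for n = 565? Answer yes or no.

no

n − 1 = 564 = 2^2 · 141, so s = 2 and d = 141.
x_0 = 437^141 mod 565 = 437.
x_0 is neither 1 nor 564, so continue squaring.
x_1 = 437^2 mod 565 = 564.
x_1 ≡ −1, so 437 is not a witness.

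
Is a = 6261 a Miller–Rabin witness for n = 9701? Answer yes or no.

n − 1 = 9700 = 2^2 · 2425, so s = 2 and d = 2425.
x_0 = 6261^2425 mod 9701 = 7400.
x_0 is neither 1 nor 9700, so continue squaring.
x_1 = 7400^2 mod 9701 = 7556.
Reached i = s−1 = 1 without hitting −1: 6261 is a Miller–Rabin witness and 9701 is composite.

yes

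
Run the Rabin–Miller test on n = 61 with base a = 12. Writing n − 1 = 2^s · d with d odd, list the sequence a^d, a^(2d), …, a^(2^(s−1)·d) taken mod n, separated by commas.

n − 1 = 60 = 2^2 · 15, so s = 2 and d = 15.
x_0 = 12^15 mod 61 = 1.
x_1 = 1^2 mod 61 = 1.

1, 1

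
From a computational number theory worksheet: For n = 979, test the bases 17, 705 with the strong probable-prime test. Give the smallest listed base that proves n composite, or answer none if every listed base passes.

17

n − 1 = 978 = 2^1 · 489, so s = 1 and d = 489.
Base 17: x_0 = 17^489 mod 979 = 574. x_0 ∉ {1, 978} and s = 1, so 17 is a Miller–Rabin witness and 979 is composite.
Base 705: x_0 = 705^489 mod 979 = 342. x_0 ∉ {1, 978} and s = 1, so 705 is a Miller–Rabin witness and 979 is composite.
The smallest witness among the given bases is 17.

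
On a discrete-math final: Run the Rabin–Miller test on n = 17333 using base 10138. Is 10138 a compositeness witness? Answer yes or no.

n − 1 = 17332 = 2^2 · 4333, so s = 2 and d = 4333.
x_0 = 10138^4333 mod 17333 = 8245.
x_0 is neither 1 nor 17332, so continue squaring.
x_1 = 8245^2 mod 17333 = 17332.
x_1 ≡ −1, so 10138 is not a witness.

no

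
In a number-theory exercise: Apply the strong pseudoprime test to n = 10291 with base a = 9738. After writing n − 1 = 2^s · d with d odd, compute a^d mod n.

5052

n − 1 = 10290 = 2^1 · 5145, so s = 1 and d = 5145.
9738^5145 mod 10291 = 5052.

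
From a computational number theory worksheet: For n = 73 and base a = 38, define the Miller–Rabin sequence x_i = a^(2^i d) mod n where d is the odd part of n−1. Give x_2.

1

n − 1 = 72 = 2^3 · 9, so s = 3 and d = 9.
Repeated squaring mod 73: 38^1 ≡ 38, 38^2 ≡ 57, 38^4 ≡ 37, 38^8 ≡ 55.
9 = 8 + 1, so 38^9 ≡ 55·38 ≡ 46 (mod 73).
x_0 = 46.
x_1 = 46^2 mod 73 = 72.
x_2 = 72^2 mod 73 = 1.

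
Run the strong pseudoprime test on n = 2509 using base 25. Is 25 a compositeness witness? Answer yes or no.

yes

n − 1 = 2508 = 2^2 · 627, so s = 2 and d = 627.
By repeated squaring, 25^627 ≡ 2131 (mod 2509).
x_0 = 25^627 mod 2509 = 2131.
x_0 is neither 1 nor 2508, so continue squaring.
x_1 = 2131^2 mod 2509 = 2380.
Reached i = s−1 = 1 without hitting −1: 25 is a Miller–Rabin witness and 2509 is composite.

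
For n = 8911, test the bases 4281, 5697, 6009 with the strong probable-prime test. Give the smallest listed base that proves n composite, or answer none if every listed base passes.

n − 1 = 8910 = 2^1 · 4455, so s = 1 and d = 4455.
Base 4281: x_0 = 4281^4455 mod 8911 = 1. x_0 = 1, so 4281 is not a witness.
Base 5697: x_0 = 5697^4455 mod 8911 = 2813. x_0 ∉ {1, 8910} and s = 1, so 5697 is a Miller–Rabin witness and 8911 is composite.
Base 6009: x_0 = 6009^4455 mod 8911 = 2813. x_0 ∉ {1, 8910} and s = 1, so 6009 is a Miller–Rabin witness and 8911 is composite.
The smallest witness among the given bases is 5697.

5697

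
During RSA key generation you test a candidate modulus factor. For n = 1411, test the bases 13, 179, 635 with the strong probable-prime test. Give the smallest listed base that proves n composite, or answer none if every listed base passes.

n − 1 = 1410 = 2^1 · 705, so s = 1 and d = 705.
Base 13: x_0 = 13^705 mod 1411 = 251. x_0 ∉ {1, 1410} and s = 1, so 13 is a Miller–Rabin witness and 1411 is composite.
Base 179: x_0 = 179^705 mod 1411 = 417. x_0 ∉ {1, 1410} and s = 1, so 179 is a Miller–Rabin witness and 1411 is composite.
Base 635: x_0 = 635^705 mod 1411 = 465. x_0 ∉ {1, 1410} and s = 1, so 635 is a Miller–Rabin witness and 1411 is composite.
The smallest witness among the given bases is 13.

13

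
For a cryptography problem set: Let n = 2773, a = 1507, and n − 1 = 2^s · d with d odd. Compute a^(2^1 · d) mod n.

n − 1 = 2772 = 2^2 · 693, so s = 2 and d = 693.
x_0 = 1507^693 mod 2773 = 2142.
x_1 = 2142^2 mod 2773 = 1622.

1622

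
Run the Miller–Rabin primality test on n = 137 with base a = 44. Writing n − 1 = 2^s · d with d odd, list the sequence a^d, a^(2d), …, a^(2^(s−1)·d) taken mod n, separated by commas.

37, 136, 1

n − 1 = 136 = 2^3 · 17, so s = 3 and d = 17.
x_0 = 44^17 mod 137 = 37.
x_1 = 37^2 mod 137 = 136.
x_2 = 136^2 mod 137 = 1.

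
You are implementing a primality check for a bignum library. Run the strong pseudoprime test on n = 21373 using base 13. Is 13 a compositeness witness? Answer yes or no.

yes

n − 1 = 21372 = 2^2 · 5343, so s = 2 and d = 5343.
x_0 = 13^5343 mod 21373 = 5805.
x_0 is neither 1 nor 21372, so continue squaring.
x_1 = 5805^2 mod 21373 = 14177.
Reached i = s−1 = 1 without hitting −1: 13 is a Miller–Rabin witness and 21373 is composite.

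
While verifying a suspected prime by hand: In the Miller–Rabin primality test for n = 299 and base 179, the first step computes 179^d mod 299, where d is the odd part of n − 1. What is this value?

n − 1 = 298 = 2^1 · 149, so s = 1 and d = 149.
Repeated squaring mod 299: 179^1 ≡ 179, 179^2 ≡ 48, 179^4 ≡ 211, 179^8 ≡ 269, 179^16 ≡ 3, 179^32 ≡ 9, 179^64 ≡ 81, 179^128 ≡ 282.
149 = 128 + 16 + 4 + 1, so 179^149 ≡ 282·3·211·179 ≡ 238 (mod 299).

238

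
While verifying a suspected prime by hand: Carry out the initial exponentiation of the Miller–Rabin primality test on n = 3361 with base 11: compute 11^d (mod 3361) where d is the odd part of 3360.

1515

n − 1 = 3360 = 2^5 · 105, so s = 5 and d = 105.
11^105 mod 3361 = 1515.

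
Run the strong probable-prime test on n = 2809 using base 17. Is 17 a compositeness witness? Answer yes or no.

yes

n − 1 = 2808 = 2^3 · 351, so s = 3 and d = 351.
Repeated squaring mod 2809: 17^1 ≡ 17, 17^2 ≡ 289, 17^4 ≡ 2060, 17^8 ≡ 2010, 17^16 ≡ 758, 17^32 ≡ 1528, 17^64 ≡ 505, 17^128 ≡ 2215, 17^256 ≡ 1711.
351 = 256 + 64 + 16 + 8 + 4 + 2 + 1, so 17^351 ≡ 1711·505·758·2010·2060·289·17 ≡ 2543 (mod 2809).
x_0 = 17^351 mod 2809 = 2543.
x_0 is neither 1 nor 2808, so continue squaring.
x_1 = 2543^2 mod 2809 = 531.
x_2 = 531^2 mod 2809 = 1061.
Reached i = s−1 = 2 without hitting −1: 17 is a Miller–Rabin witness and 2809 is composite.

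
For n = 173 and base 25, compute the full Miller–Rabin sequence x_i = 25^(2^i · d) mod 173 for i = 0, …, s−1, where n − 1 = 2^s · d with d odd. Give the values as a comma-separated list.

n − 1 = 172 = 2^2 · 43, so s = 2 and d = 43.
x_0 = 25^43 mod 173 = 172.
x_1 = 172^2 mod 173 = 1.

172, 1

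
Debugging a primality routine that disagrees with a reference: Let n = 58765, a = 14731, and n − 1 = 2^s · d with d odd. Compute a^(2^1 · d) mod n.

n − 1 = 58764 = 2^2 · 14691, so s = 2 and d = 14691.
x_0 = 14731^14691 mod 58765 = 30351.
x_1 = 30351^2 mod 58765 = 41826.

41826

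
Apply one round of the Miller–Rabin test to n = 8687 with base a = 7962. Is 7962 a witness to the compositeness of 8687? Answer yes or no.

n − 1 = 8686 = 2^1 · 4343, so s = 1 and d = 4343.
Repeated squaring mod 8687: 7962^1 ≡ 7962, 7962^2 ≡ 4405, 7962^4 ≡ 5954, 7962^8 ≡ 7156, 7962^16 ≡ 7158, 7962^32 ≡ 1038, 7962^64 ≡ 256, 7962^128 ≡ 4727, 7962^256 ≡ 1565, 7962^512 ≡ 8178, 7962^1024 ≡ 7158, 7962^2048 ≡ 1038, 7962^4096 ≡ 256.
4343 = 4096 + 128 + 64 + 32 + 16 + 4 + 2 + 1, so 7962^4343 ≡ 256·4727·256·1038·7158·5954·4405·7962 ≡ 7579 (mod 8687).
x_0 = 7962^4343 mod 8687 = 7579.
x_0 ∉ {1, 8686} and s = 1, so 7962 is a Miller–Rabin witness and 8687 is composite.

yes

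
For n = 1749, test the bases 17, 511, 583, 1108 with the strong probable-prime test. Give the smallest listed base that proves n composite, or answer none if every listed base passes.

17

n − 1 = 1748 = 2^2 · 437, so s = 2 and d = 437.
Base 17: x_0 = 17^437 mod 1749 = 1064. x_0 is neither 1 nor 1748, so continue squaring. x_1 = 1064^2 mod 1749 = 493. Reached i = s−1 = 1 without hitting −1: 17 is a Miller–Rabin witness and 1749 is composite.
Base 511: x_0 = 511^437 mod 1749 = 1411. x_0 is neither 1 nor 1748, so continue squaring. x_1 = 1411^2 mod 1749 = 559. Reached i = s−1 = 1 without hitting −1: 511 is a Miller–Rabin witness and 1749 is composite.
Base 583: x_0 = 583^437 mod 1749 = 583. x_0 is neither 1 nor 1748, so continue squaring. x_1 = 583^2 mod 1749 = 583. Reached i = s−1 = 1 without hitting −1: 583 is a Miller–Rabin witness and 1749 is composite.
Base 1108: x_0 = 1108^437 mod 1749 = 79. x_0 is neither 1 nor 1748, so continue squaring. x_1 = 79^2 mod 1749 = 994. Reached i = s−1 = 1 without hitting −1: 1108 is a Miller–Rabin witness and 1749 is composite.
The smallest witness among the given bases is 17.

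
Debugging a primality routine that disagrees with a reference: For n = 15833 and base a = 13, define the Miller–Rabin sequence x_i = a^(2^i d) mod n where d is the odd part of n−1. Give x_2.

n − 1 = 15832 = 2^3 · 1979, so s = 3 and d = 1979.
Repeated squaring mod 15833: 13^1 ≡ 13, 13^2 ≡ 169, 13^4 ≡ 12728, 13^8 ≡ 14561, 13^16 ≡ 3018, 13^32 ≡ 4349, 13^64 ≡ 9199, 13^128 ≡ 10049, 13^256 ≡ 15360, 13^512 ≡ 2067, 13^1024 ≡ 13412.
1979 = 1024 + 512 + 256 + 128 + 32 + 16 + 8 + 2 + 1, so 13^1979 ≡ 13412·2067·15360·10049·4349·3018·14561·169·13 ≡ 2412 (mod 15833).
x_0 = 2412.
x_1 = 2412^2 mod 15833 = 7033.
x_2 = 7033^2 mod 15833 = 797.

797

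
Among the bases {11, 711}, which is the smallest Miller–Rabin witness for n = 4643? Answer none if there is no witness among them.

n − 1 = 4642 = 2^1 · 2321, so s = 1 and d = 2321.
Base 11: x_0 = 11^2321 mod 4643 = 4642. x_0 = 4642 ≡ −1, so 11 is not a witness.
Base 711: x_0 = 711^2321 mod 4643 = 1. x_0 = 1, so 711 is not a witness.
No listed base is a witness for 4643.

none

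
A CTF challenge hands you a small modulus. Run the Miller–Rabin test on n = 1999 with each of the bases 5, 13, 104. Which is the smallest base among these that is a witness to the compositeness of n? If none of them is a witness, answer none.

n − 1 = 1998 = 2^1 · 999, so s = 1 and d = 999.
Base 5: x_0 = 5^999 mod 1999 = 1. x_0 = 1, so 5 is not a witness.
Base 13: x_0 = 13^999 mod 1999 = 1. x_0 = 1, so 13 is not a witness.
Base 104: x_0 = 104^999 mod 1999 = 1. x_0 = 1, so 104 is not a witness.
No listed base is a witness for 1999.

none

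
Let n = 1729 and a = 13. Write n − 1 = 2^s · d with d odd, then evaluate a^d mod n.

1196

n − 1 = 1728 = 2^6 · 27, so s = 6 and d = 27.
By repeated squaring, 13^27 ≡ 1196 (mod 1729).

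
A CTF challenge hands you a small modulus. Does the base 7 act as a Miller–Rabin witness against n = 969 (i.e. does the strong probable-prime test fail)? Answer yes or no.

n − 1 = 968 = 2^3 · 121, so s = 3 and d = 121.
x_0 = 7^121 mod 969 = 520.
x_0 is neither 1 nor 968, so continue squaring.
x_1 = 520^2 mod 969 = 49.
x_2 = 49^2 mod 969 = 463.
Reached i = s−1 = 2 without hitting −1: 7 is a Miller–Rabin witness and 969 is composite.

yes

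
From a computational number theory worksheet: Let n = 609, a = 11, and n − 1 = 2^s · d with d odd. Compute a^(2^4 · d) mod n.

529

n − 1 = 608 = 2^5 · 19, so s = 5 and d = 19.
x_0 = 11^19 mod 609 = 305.
x_1 = 305^2 mod 609 = 457.
x_2 = 457^2 mod 609 = 571.
x_3 = 571^2 mod 609 = 226.
x_4 = 226^2 mod 609 = 529.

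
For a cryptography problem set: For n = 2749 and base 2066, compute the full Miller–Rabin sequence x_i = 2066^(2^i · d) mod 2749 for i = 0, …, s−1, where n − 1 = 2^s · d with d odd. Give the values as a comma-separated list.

640, 2748

n − 1 = 2748 = 2^2 · 687, so s = 2 and d = 687.
x_0 = 2066^687 mod 2749 = 640.
x_1 = 640^2 mod 2749 = 2748.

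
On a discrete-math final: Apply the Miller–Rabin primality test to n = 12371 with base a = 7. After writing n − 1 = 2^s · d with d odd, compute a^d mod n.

537

n − 1 = 12370 = 2^1 · 6185, so s = 1 and d = 6185.
7^6185 mod 12371 = 537.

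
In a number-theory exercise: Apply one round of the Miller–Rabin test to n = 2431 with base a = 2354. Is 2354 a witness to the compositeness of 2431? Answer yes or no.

yes

n − 1 = 2430 = 2^1 · 1215, so s = 1 and d = 1215.
x_0 = 2354^1215 mod 2431 = 66.
x_0 ∉ {1, 2430} and s = 1, so 2354 is a Miller–Rabin witness and 2431 is composite.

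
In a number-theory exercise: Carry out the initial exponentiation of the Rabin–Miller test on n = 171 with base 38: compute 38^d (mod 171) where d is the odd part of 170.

38

n − 1 = 170 = 2^1 · 85, so s = 1 and d = 85.
Repeated squaring mod 171: 38^1 ≡ 38, 38^2 ≡ 76, 38^4 ≡ 133, 38^8 ≡ 76, 38^16 ≡ 133, 38^32 ≡ 76, 38^64 ≡ 133.
85 = 64 + 16 + 4 + 1, so 38^85 ≡ 133·133·133·38 ≡ 38 (mod 171).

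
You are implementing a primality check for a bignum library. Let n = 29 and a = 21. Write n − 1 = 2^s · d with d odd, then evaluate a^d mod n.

n − 1 = 28 = 2^2 · 7, so s = 2 and d = 7.
Repeated squaring mod 29: 21^1 ≡ 21, 21^2 ≡ 6, 21^4 ≡ 7.
7 = 4 + 2 + 1, so 21^7 ≡ 7·6·21 ≡ 12 (mod 29).

12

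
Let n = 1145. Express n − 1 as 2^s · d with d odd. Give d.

Halving: 1144 → 572 → 286 → 143; 143 is odd.
So 1144 = 2^3 · 143.

143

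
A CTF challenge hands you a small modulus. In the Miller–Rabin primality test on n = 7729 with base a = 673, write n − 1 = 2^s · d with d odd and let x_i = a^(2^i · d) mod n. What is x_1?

n − 1 = 7728 = 2^4 · 483, so s = 4 and d = 483.
By repeated squaring, 673^483 ≡ 7667 (mod 7729).
x_0 = 7667.
x_1 = 7667^2 mod 7729 = 3844.

3844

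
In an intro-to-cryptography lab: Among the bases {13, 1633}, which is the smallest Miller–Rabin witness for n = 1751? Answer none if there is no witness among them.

13

n − 1 = 1750 = 2^1 · 875, so s = 1 and d = 875.
Base 13: x_0 = 13^875 mod 1751 = 1415. x_0 ∉ {1, 1750} and s = 1, so 13 is a Miller–Rabin witness and 1751 is composite.
Base 1633: x_0 = 1633^875 mod 1751 = 1004. x_0 ∉ {1, 1750} and s = 1, so 1633 is a Miller–Rabin witness and 1751 is composite.
The smallest witness among the given bases is 13.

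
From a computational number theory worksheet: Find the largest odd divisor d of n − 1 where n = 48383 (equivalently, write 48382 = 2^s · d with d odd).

24191

Halving: 48382 → 24191; 24191 is odd.
So 48382 = 2^1 · 24191.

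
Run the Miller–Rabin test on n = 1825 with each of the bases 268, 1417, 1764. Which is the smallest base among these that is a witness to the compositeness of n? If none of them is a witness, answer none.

1417

n − 1 = 1824 = 2^5 · 57, so s = 5 and d = 57.
Base 268: x_0 = 268^57 mod 1825 = 1268. x_0 is neither 1 nor 1824, so continue squaring. x_1 = 1268^2 mod 1825 = 1824. x_1 ≡ −1, so 268 is not a witness.
Base 1417: x_0 = 1417^57 mod 1825 = 752. x_0 is neither 1 nor 1824, so continue squaring. x_1 = 752^2 mod 1825 = 1579. x_2 = 1579^2 mod 1825 = 291. x_3 = 291^2 mod 1825 = 731. x_4 = 731^2 mod 1825 = 1461. Reached i = s−1 = 4 without hitting −1: 1417 is a Miller–Rabin witness and 1825 is composite.
Base 1764: x_0 = 1764^57 mod 1825 = 754. x_0 is neither 1 nor 1824, so continue squaring. x_1 = 754^2 mod 1825 = 941. x_2 = 941^2 mod 1825 = 356. x_3 = 356^2 mod 1825 = 811. x_4 = 811^2 mod 1825 = 721. Reached i = s−1 = 4 without hitting −1: 1764 is a Miller–Rabin witness and 1825 is composite.
The smallest witness among the given bases is 1417.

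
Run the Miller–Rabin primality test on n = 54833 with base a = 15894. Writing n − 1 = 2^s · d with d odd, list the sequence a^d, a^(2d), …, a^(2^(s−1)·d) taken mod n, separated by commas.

n − 1 = 54832 = 2^4 · 3427, so s = 4 and d = 3427.
x_0 = 15894^3427 mod 54833 = 51656.
x_1 = 51656^2 mod 54833 = 4057.
x_2 = 4057^2 mod 54833 = 9349.
x_3 = 9349^2 mod 54833 = 54832.

51656, 4057, 9349, 54832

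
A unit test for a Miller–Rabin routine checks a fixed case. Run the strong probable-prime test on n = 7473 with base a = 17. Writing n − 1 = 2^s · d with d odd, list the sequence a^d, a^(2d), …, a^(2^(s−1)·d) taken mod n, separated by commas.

3152, 3487, 598, 6373

n − 1 = 7472 = 2^4 · 467, so s = 4 and d = 467.
x_0 = 17^467 mod 7473 = 3152.
x_1 = 3152^2 mod 7473 = 3487.
x_2 = 3487^2 mod 7473 = 598.
x_3 = 598^2 mod 7473 = 6373.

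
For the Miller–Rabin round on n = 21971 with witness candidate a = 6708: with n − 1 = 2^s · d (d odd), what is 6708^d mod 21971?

2939

n − 1 = 21970 = 2^1 · 10985, so s = 1 and d = 10985.
6708^10985 mod 21971 = 2939.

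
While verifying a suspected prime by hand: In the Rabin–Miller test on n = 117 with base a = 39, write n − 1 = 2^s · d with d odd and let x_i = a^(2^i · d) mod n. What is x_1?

0

n − 1 = 116 = 2^2 · 29, so s = 2 and d = 29.
x_0 = 39^29 mod 117 = 0.
x_1 = 0^2 mod 117 = 0.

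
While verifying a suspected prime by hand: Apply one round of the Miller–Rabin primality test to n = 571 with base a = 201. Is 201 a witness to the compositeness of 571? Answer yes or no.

n − 1 = 570 = 2^1 · 285, so s = 1 and d = 285.
x_0 = 201^285 mod 571 = 1.
x_0 = 1, so 201 is not a witness.

no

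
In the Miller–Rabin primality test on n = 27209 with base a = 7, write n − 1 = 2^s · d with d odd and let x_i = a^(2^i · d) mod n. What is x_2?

n − 1 = 27208 = 2^3 · 3401, so s = 3 and d = 3401.
Repeated squaring mod 27209: 7^1 ≡ 7, 7^2 ≡ 49, 7^4 ≡ 2401, 7^8 ≡ 23702, 7^16 ≡ 581, 7^32 ≡ 11053, 7^64 ≡ 399, 7^128 ≡ 23156, 7^256 ≡ 19782, 7^512 ≡ 7686, 7^1024 ≡ 3857, 7^2048 ≡ 20335.
3401 = 2048 + 1024 + 256 + 64 + 8 + 1, so 7^3401 ≡ 20335·3857·19782·399·23702·7 ≡ 20720 (mod 27209).
x_0 = 20720.
x_1 = 20720^2 mod 27209 = 14798.
x_2 = 14798^2 mod 27209 = 2772.

2772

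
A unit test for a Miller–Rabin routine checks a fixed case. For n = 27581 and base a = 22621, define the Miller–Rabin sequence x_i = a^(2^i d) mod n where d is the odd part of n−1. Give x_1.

1

n − 1 = 27580 = 2^2 · 6895, so s = 2 and d = 6895.
x_0 = 22621^6895 mod 27581 = 27580.
x_1 = 27580^2 mod 27581 = 1.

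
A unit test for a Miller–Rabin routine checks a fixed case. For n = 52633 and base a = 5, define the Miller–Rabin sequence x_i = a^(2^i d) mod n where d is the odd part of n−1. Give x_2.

41098

n − 1 = 52632 = 2^3 · 6579, so s = 3 and d = 6579.
x_0 = 5^6579 mod 52633 = 36770.
x_1 = 36770^2 mod 52633 = 49029.
x_2 = 49029^2 mod 52633 = 41098.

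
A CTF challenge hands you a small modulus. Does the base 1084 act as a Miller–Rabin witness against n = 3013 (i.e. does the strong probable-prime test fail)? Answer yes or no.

yes

n − 1 = 3012 = 2^2 · 753, so s = 2 and d = 753.
By repeated squaring, 1084^753 ≡ 1025 (mod 3013).
x_0 = 1084^753 mod 3013 = 1025.
x_0 is neither 1 nor 3012, so continue squaring.
x_1 = 1025^2 mod 3013 = 2101.
Reached i = s−1 = 1 without hitting −1: 1084 is a Miller–Rabin witness and 3013 is composite.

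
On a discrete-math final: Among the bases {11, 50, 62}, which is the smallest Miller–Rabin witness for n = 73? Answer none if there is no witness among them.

n − 1 = 72 = 2^3 · 9, so s = 3 and d = 9.
Base 11: x_0 = 11^9 mod 73 = 22. x_0 is neither 1 nor 72, so continue squaring. x_1 = 22^2 mod 73 = 46. x_2 = 46^2 mod 73 = 72. x_2 ≡ −1, so 11 is not a witness.
Base 50: x_0 = 50^9 mod 73 = 27. x_0 is neither 1 nor 72, so continue squaring. x_1 = 27^2 mod 73 = 72. x_1 ≡ −1, so 50 is not a witness.
Base 62: x_0 = 62^9 mod 73 = 51. x_0 is neither 1 nor 72, so continue squaring. x_1 = 51^2 mod 73 = 46. x_2 = 46^2 mod 73 = 72. x_2 ≡ −1, so 62 is not a witness.
No listed base is a witness for 73.

none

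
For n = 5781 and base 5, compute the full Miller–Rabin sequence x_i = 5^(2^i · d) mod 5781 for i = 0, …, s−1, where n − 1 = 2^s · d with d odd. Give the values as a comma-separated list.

5462, 3484

n − 1 = 5780 = 2^2 · 1445, so s = 2 and d = 1445.
x_0 = 5^1445 mod 5781 = 5462.
x_1 = 5462^2 mod 5781 = 3484.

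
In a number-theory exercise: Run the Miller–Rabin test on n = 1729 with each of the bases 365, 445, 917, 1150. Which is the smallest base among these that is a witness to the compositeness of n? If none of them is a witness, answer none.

445

n − 1 = 1728 = 2^6 · 27, so s = 6 and d = 27.
Base 365: x_0 = 365^27 mod 1729 = 1. x_0 = 1, so 365 is not a witness.
Base 445: x_0 = 445^27 mod 1729 = 911. x_0 is neither 1 nor 1728, so continue squaring. x_1 = 911^2 mod 1729 = 1. x_1 = 1 but x_0 ≠ ±1, a nontrivial square root of 1 — 445 is a witness and 1729 is composite.
Base 917: x_0 = 917^27 mod 1729 = 343. x_0 is neither 1 nor 1728, so continue squaring. x_1 = 343^2 mod 1729 = 77. x_2 = 77^2 mod 1729 = 742. x_3 = 742^2 mod 1729 = 742. x_4 = 742^2 mod 1729 = 742. x_5 = 742^2 mod 1729 = 742. Reached i = s−1 = 5 without hitting −1: 917 is a Miller–Rabin witness and 1729 is composite.
Base 1150: x_0 = 1150^27 mod 1729 = 645. x_0 is neither 1 nor 1728, so continue squaring. x_1 = 645^2 mod 1729 = 1065. x_2 = 1065^2 mod 1729 = 1. x_2 = 1 but x_1 ≠ ±1, a nontrivial square root of 1 — 1150 is a witness and 1729 is composite.
The smallest witness among the given bases is 445.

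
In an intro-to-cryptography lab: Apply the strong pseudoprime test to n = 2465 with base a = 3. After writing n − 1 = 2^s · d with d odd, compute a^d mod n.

2018

n − 1 = 2464 = 2^5 · 77, so s = 5 and d = 77.
3^77 mod 2465 = 2018.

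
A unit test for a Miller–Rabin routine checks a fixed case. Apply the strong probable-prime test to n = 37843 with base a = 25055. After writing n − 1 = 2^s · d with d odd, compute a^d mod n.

4965

n − 1 = 37842 = 2^1 · 18921, so s = 1 and d = 18921.
25055^18921 mod 37843 = 4965.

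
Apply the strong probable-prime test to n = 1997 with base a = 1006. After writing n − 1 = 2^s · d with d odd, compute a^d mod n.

412

n − 1 = 1996 = 2^2 · 499, so s = 2 and d = 499.
1006^499 mod 1997 = 412.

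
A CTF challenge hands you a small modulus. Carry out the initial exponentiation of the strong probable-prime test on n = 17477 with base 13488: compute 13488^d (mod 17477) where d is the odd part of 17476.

n − 1 = 17476 = 2^2 · 4369, so s = 2 and d = 4369.
By repeated squaring, 13488^4369 ≡ 17476 (mod 17477).

17476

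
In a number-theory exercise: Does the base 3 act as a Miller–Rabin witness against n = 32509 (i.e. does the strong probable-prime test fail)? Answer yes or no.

yes

n − 1 = 32508 = 2^2 · 8127, so s = 2 and d = 8127.
x_0 = 3^8127 mod 32509 = 29563.
x_0 is neither 1 nor 32508, so continue squaring.
x_1 = 29563^2 mod 32509 = 31522.
Reached i = s−1 = 1 without hitting −1: 3 is a Miller–Rabin witness and 32509 is composite.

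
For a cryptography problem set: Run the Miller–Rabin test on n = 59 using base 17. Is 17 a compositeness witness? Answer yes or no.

n − 1 = 58 = 2^1 · 29, so s = 1 and d = 29.
x_0 = 17^29 mod 59 = 1.
x_0 = 1, so 17 is not a witness.

no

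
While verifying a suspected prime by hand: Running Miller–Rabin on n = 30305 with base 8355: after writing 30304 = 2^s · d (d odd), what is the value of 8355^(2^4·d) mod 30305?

23455

n − 1 = 30304 = 2^5 · 947, so s = 5 and d = 947.
x_0 = 8355^947 mod 30305 = 4155.
x_1 = 4155^2 mod 30305 = 20480.
x_2 = 20480^2 mod 30305 = 9200.
x_3 = 9200^2 mod 30305 = 28440.
x_4 = 28440^2 mod 30305 = 23455.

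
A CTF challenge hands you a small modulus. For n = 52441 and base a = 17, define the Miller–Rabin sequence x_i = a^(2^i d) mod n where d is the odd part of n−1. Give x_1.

7100

n − 1 = 52440 = 2^3 · 6555, so s = 3 and d = 6555.
Repeated squaring mod 52441: 17^1 ≡ 17, 17^2 ≡ 289, 17^4 ≡ 31080, 17^8 ≡ 3180, 17^16 ≡ 43728, 17^32 ≡ 34242, 17^64 ≡ 38686, 17^128 ≡ 45338, 17^256 ≡ 4367, 17^512 ≡ 34606, 17^1024 ≡ 32560, 17^2048 ≡ 6344, 17^4096 ≡ 24089.
6555 = 4096 + 2048 + 256 + 128 + 16 + 8 + 2 + 1, so 17^6555 ≡ 24089·6344·4367·45338·43728·3180·289·17 ≡ 29771 (mod 52441).
x_0 = 29771.
x_1 = 29771^2 mod 52441 = 7100.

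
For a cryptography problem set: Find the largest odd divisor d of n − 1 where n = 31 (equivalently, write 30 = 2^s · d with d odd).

15

Halving: 30 → 15; 15 is odd.
So 30 = 2^1 · 15.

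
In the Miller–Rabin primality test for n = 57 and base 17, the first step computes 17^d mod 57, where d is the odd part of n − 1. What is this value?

n − 1 = 56 = 2^3 · 7, so s = 3 and d = 7.
Repeated squaring mod 57: 17^1 ≡ 17, 17^2 ≡ 4, 17^4 ≡ 16.
7 = 4 + 2 + 1, so 17^7 ≡ 16·4·17 ≡ 5 (mod 57).

5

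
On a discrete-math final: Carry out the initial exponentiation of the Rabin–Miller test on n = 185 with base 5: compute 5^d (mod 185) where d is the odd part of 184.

20

n − 1 = 184 = 2^3 · 23, so s = 3 and d = 23.
Repeated squaring mod 185: 5^1 ≡ 5, 5^2 ≡ 25, 5^4 ≡ 70, 5^8 ≡ 90, 5^16 ≡ 145.
23 = 16 + 4 + 2 + 1, so 5^23 ≡ 145·70·25·5 ≡ 20 (mod 185).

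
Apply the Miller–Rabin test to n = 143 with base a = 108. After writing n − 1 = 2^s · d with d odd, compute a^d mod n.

75

n − 1 = 142 = 2^1 · 71, so s = 1 and d = 71.
108^71 mod 143 = 75.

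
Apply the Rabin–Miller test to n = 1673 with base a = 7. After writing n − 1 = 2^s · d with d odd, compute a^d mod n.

770

n − 1 = 1672 = 2^3 · 209, so s = 3 and d = 209.
7^209 mod 1673 = 770.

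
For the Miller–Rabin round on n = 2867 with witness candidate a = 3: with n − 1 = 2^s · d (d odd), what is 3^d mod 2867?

n − 1 = 2866 = 2^1 · 1433, so s = 1 and d = 1433.
Repeated squaring mod 2867: 3^1 ≡ 3, 3^2 ≡ 9, 3^4 ≡ 81, 3^8 ≡ 827, 3^16 ≡ 1583, 3^32 ≡ 131, 3^64 ≡ 2826, 3^128 ≡ 1681, 3^256 ≡ 1766, 3^512 ≡ 2327, 3^1024 ≡ 2033.
1433 = 1024 + 256 + 128 + 16 + 8 + 1, so 3^1433 ≡ 2033·1766·1681·1583·827·3 ≡ 1247 (mod 2867).

1247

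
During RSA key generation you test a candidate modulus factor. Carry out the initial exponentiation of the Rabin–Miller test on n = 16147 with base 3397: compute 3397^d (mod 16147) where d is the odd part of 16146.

n − 1 = 16146 = 2^1 · 8073, so s = 1 and d = 8073.
3397^8073 mod 16147 = 3238.

3238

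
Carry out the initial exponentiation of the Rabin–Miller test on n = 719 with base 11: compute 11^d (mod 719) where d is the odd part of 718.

n − 1 = 718 = 2^1 · 359, so s = 1 and d = 359.
Repeated squaring mod 719: 11^1 ≡ 11, 11^2 ≡ 121, 11^4 ≡ 261, 11^8 ≡ 535, 11^16 ≡ 63, 11^32 ≡ 374, 11^64 ≡ 390, 11^128 ≡ 391, 11^256 ≡ 453.
359 = 256 + 64 + 32 + 4 + 2 + 1, so 11^359 ≡ 453·390·374·261·121·11 ≡ 718 (mod 719).

718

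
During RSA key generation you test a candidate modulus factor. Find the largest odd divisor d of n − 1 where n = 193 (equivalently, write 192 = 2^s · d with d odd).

Halving: 192 → 96 → 48 → 24 → 12 → 6 → 3; 3 is odd.
So 192 = 2^6 · 3.

3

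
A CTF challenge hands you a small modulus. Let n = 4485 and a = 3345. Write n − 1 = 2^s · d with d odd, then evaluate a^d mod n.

n − 1 = 4484 = 2^2 · 1121, so s = 2 and d = 1121.
3345^1121 mod 4485 = 4170.

4170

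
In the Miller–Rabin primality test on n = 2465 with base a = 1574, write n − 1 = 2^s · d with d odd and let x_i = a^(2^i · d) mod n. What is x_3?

n − 1 = 2464 = 2^5 · 77, so s = 5 and d = 77.
x_0 = 1574^77 mod 2465 = 1694.
x_1 = 1694^2 mod 2465 = 376.
x_2 = 376^2 mod 2465 = 871.
x_3 = 871^2 mod 2465 = 1886.

1886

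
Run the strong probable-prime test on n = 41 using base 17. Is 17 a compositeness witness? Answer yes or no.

n − 1 = 40 = 2^3 · 5, so s = 3 and d = 5.
x_0 = 17^5 mod 41 = 27.
x_0 is neither 1 nor 40, so continue squaring.
x_1 = 27^2 mod 41 = 32.
x_2 = 32^2 mod 41 = 40.
x_2 ≡ −1, so 17 is not a witness.

no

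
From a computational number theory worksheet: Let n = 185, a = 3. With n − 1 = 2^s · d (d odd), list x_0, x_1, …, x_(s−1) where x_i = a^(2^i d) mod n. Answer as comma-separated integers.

n − 1 = 184 = 2^3 · 23, so s = 3 and d = 23.
x_0 = 3^23 mod 185 = 132.
x_1 = 132^2 mod 185 = 34.
x_2 = 34^2 mod 185 = 46.

132, 34, 46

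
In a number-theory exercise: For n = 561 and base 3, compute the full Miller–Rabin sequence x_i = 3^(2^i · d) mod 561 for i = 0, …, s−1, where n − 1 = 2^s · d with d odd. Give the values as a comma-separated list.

78, 474, 276, 441

n − 1 = 560 = 2^4 · 35, so s = 4 and d = 35.
x_0 = 3^35 mod 561 = 78.
x_1 = 78^2 mod 561 = 474.
x_2 = 474^2 mod 561 = 276.
x_3 = 276^2 mod 561 = 441.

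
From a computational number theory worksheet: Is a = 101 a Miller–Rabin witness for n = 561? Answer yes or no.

n − 1 = 560 = 2^4 · 35, so s = 4 and d = 35.
Repeated squaring mod 561: 101^1 ≡ 101, 101^2 ≡ 103, 101^4 ≡ 511, 101^8 ≡ 256, 101^16 ≡ 460, 101^32 ≡ 103.
35 = 32 + 2 + 1, so 101^35 ≡ 103·103·101 ≡ 560 (mod 561).
x_0 = 101^35 mod 561 = 560.
x_0 = 560 ≡ −1, so 101 is not a witness.

no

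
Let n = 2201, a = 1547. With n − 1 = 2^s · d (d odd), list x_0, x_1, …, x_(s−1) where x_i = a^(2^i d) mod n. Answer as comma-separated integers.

594, 676, 1369

n − 1 = 2200 = 2^3 · 275, so s = 3 and d = 275.
x_0 = 1547^275 mod 2201 = 594.
x_1 = 594^2 mod 2201 = 676.
x_2 = 676^2 mod 2201 = 1369.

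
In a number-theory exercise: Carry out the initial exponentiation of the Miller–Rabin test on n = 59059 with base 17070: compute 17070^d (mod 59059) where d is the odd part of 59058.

n − 1 = 59058 = 2^1 · 29529, so s = 1 and d = 29529.
Repeated squaring mod 59059: 17070^1 ≡ 17070, 17070^2 ≡ 46853, 17070^4 ≡ 39638, 17070^8 ≡ 24467, 17070^16 ≡ 12065, 17070^32 ≡ 42849, 17070^64 ≡ 10609, 17070^128 ≡ 43486, 17070^256 ≡ 22075, 17070^512 ≡ 9816, 17070^1024 ≡ 28627, 17070^2048 ≡ 2445, 17070^4096 ≡ 13066, 17070^8192 ≡ 39846, 17070^16384 ≡ 20619.
29529 = 16384 + 8192 + 4096 + 512 + 256 + 64 + 16 + 8 + 1, so 17070^29529 ≡ 20619·39846·13066·9816·22075·10609·12065·24467·17070 ≡ 8464 (mod 59059).

8464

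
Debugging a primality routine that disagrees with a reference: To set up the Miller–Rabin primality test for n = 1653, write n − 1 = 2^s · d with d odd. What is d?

Halving: 1652 → 826 → 413; 413 is odd.
So 1652 = 2^2 · 413.

413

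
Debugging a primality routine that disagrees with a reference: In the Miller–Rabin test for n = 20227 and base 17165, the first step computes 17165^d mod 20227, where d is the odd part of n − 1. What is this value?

10874

n − 1 = 20226 = 2^1 · 10113, so s = 1 and d = 10113.
17165^10113 mod 20227 = 10874.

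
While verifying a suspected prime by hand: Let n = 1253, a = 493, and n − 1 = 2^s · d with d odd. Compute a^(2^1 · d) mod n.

n − 1 = 1252 = 2^2 · 313, so s = 2 and d = 313.
x_0 = 493^313 mod 1253 = 955.
x_1 = 955^2 mod 1253 = 1094.

1094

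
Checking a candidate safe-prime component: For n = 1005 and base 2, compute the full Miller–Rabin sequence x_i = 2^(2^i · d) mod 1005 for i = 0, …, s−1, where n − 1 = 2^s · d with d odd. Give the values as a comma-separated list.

443, 274

n − 1 = 1004 = 2^2 · 251, so s = 2 and d = 251.
x_0 = 2^251 mod 1005 = 443.
x_1 = 443^2 mod 1005 = 274.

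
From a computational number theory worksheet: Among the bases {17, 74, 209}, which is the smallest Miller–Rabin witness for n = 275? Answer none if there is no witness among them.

17

n − 1 = 274 = 2^1 · 137, so s = 1 and d = 137.
Base 17: x_0 = 17^137 mod 275 = 52. x_0 ∉ {1, 274} and s = 1, so 17 is a Miller–Rabin witness and 275 is composite.
Base 74: x_0 = 74^137 mod 275 = 24. x_0 ∉ {1, 274} and s = 1, so 74 is a Miller–Rabin witness and 275 is composite.
Base 209: x_0 = 209^137 mod 275 = 44. x_0 ∉ {1, 274} and s = 1, so 209 is a Miller–Rabin witness and 275 is composite.
The smallest witness among the given bases is 17.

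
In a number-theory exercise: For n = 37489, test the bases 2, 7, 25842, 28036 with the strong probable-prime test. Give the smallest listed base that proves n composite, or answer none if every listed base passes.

none

n − 1 = 37488 = 2^4 · 2343, so s = 4 and d = 2343.
Base 2: x_0 = 2^2343 mod 37489 = 37488. x_0 = 37488 ≡ −1, so 2 is not a witness.
Base 7: x_0 = 7^2343 mod 37489 = 23648. x_0 is neither 1 nor 37488, so continue squaring. x_1 = 23648^2 mod 37489 = 4491. x_2 = 4491^2 mod 37489 = 37488. x_2 ≡ −1, so 7 is not a witness.
Base 25842: x_0 = 25842^2343 mod 37489 = 13841. x_0 is neither 1 nor 37488, so continue squaring. x_1 = 13841^2 mod 37489 = 4491. x_2 = 4491^2 mod 37489 = 37488. x_2 ≡ −1, so 25842 is not a witness.
Base 28036: x_0 = 28036^2343 mod 37489 = 13510. x_0 is neither 1 nor 37488, so continue squaring. x_1 = 13510^2 mod 37489 = 23648. x_2 = 23648^2 mod 37489 = 4491. x_3 = 4491^2 mod 37489 = 37488. x_3 ≡ −1, so 28036 is not a witness.
No listed base is a witness for 37489.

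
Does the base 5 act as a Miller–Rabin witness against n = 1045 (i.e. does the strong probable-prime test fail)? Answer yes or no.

yes

n − 1 = 1044 = 2^2 · 261, so s = 2 and d = 261.
Repeated squaring mod 1045: 5^1 ≡ 5, 5^2 ≡ 25, 5^4 ≡ 625, 5^8 ≡ 840, 5^16 ≡ 225, 5^32 ≡ 465, 5^64 ≡ 955, 5^128 ≡ 785, 5^256 ≡ 720.
261 = 256 + 4 + 1, so 5^261 ≡ 720·625·5 ≡ 115 (mod 1045).
x_0 = 5^261 mod 1045 = 115.
x_0 is neither 1 nor 1044, so continue squaring.
x_1 = 115^2 mod 1045 = 685.
Reached i = s−1 = 1 without hitting −1: 5 is a Miller–Rabin witness and 1045 is composite.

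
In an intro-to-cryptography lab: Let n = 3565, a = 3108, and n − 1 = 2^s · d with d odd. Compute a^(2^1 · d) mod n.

n − 1 = 3564 = 2^2 · 891, so s = 2 and d = 891.
x_0 = 3108^891 mod 3565 = 2922.
x_1 = 2922^2 mod 3565 = 3474.

3474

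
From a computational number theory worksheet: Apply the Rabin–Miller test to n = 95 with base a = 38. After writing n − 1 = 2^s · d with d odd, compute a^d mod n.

57

n − 1 = 94 = 2^1 · 47, so s = 1 and d = 47.
By repeated squaring, 38^47 ≡ 57 (mod 95).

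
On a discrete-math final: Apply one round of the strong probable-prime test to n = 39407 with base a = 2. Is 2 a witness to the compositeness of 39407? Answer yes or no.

yes

n − 1 = 39406 = 2^1 · 19703, so s = 1 and d = 19703.
x_0 = 2^19703 mod 39407 = 21092.
x_0 ∉ {1, 39406} and s = 1, so 2 is a Miller–Rabin witness and 39407 is composite.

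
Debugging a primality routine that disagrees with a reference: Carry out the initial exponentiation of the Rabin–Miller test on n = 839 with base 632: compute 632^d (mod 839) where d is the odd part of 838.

n − 1 = 838 = 2^1 · 419, so s = 1 and d = 419.
632^419 mod 839 = 838.

838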